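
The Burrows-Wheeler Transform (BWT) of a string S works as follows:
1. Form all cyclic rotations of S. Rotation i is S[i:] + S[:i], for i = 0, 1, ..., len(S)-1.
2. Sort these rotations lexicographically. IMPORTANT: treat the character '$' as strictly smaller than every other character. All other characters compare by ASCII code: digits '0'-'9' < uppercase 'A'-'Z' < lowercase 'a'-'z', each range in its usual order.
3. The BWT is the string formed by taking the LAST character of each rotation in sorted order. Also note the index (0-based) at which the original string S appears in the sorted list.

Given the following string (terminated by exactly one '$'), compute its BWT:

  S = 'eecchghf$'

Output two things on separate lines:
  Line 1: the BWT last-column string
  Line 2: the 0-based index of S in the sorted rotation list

Answer: fece$hhgc
4

Derivation:
All 9 rotations (rotation i = S[i:]+S[:i]):
  rot[0] = eecchghf$
  rot[1] = ecchghf$e
  rot[2] = cchghf$ee
  rot[3] = chghf$eec
  rot[4] = hghf$eecc
  rot[5] = ghf$eecch
  rot[6] = hf$eecchg
  rot[7] = f$eecchgh
  rot[8] = $eecchghf
Sorted (with $ < everything):
  sorted[0] = $eecchghf  (last char: 'f')
  sorted[1] = cchghf$ee  (last char: 'e')
  sorted[2] = chghf$eec  (last char: 'c')
  sorted[3] = ecchghf$e  (last char: 'e')
  sorted[4] = eecchghf$  (last char: '$')
  sorted[5] = f$eecchgh  (last char: 'h')
  sorted[6] = ghf$eecch  (last char: 'h')
  sorted[7] = hf$eecchg  (last char: 'g')
  sorted[8] = hghf$eecc  (last char: 'c')
Last column: fece$hhgc
Original string S is at sorted index 4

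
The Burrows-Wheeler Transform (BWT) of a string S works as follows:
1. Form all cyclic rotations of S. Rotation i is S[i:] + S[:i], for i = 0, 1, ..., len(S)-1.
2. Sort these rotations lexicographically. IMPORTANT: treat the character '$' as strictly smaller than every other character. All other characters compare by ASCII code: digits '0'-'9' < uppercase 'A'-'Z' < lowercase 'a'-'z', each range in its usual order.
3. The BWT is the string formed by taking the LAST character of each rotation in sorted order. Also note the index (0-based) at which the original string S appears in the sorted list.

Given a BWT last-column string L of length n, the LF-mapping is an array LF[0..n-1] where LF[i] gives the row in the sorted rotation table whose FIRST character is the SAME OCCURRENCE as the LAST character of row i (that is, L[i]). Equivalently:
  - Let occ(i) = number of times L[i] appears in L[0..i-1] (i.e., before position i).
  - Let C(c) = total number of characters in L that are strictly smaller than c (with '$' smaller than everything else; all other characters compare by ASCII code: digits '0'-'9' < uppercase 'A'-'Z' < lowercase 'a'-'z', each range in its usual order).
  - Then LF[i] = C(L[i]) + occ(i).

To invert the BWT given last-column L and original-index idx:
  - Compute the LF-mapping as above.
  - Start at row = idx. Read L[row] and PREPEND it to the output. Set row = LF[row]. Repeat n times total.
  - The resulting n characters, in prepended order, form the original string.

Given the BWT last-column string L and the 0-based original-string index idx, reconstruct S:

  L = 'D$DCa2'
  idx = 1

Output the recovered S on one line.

LF mapping: 3 0 4 2 5 1
Walk LF starting at row 1, prepending L[row]:
  step 1: row=1, L[1]='$', prepend. Next row=LF[1]=0
  step 2: row=0, L[0]='D', prepend. Next row=LF[0]=3
  step 3: row=3, L[3]='C', prepend. Next row=LF[3]=2
  step 4: row=2, L[2]='D', prepend. Next row=LF[2]=4
  step 5: row=4, L[4]='a', prepend. Next row=LF[4]=5
  step 6: row=5, L[5]='2', prepend. Next row=LF[5]=1
Reversed output: 2aDCD$

Answer: 2aDCD$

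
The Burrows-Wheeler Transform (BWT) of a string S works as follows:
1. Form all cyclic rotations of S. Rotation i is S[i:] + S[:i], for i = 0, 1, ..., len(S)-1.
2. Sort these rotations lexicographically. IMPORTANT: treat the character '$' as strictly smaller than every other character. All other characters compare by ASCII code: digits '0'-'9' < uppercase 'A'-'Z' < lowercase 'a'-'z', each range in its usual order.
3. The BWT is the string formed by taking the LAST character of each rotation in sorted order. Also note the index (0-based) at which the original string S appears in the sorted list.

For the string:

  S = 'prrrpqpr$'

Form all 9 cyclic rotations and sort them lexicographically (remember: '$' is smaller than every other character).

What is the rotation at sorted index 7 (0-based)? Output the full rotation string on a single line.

All 9 rotations (rotation i = S[i:]+S[:i]):
  rot[0] = prrrpqpr$
  rot[1] = rrrpqpr$p
  rot[2] = rrpqpr$pr
  rot[3] = rpqpr$prr
  rot[4] = pqpr$prrr
  rot[5] = qpr$prrrp
  rot[6] = pr$prrrpq
  rot[7] = r$prrrpqp
  rot[8] = $prrrpqpr
Sorted (with $ < everything):
  sorted[0] = $prrrpqpr
  sorted[1] = pqpr$prrr
  sorted[2] = pr$prrrpq
  sorted[3] = prrrpqpr$
  sorted[4] = qpr$prrrp
  sorted[5] = r$prrrpqp
  sorted[6] = rpqpr$prr
  sorted[7] = rrpqpr$pr
  sorted[8] = rrrpqpr$p
sorted[7] = rrpqpr$pr

Answer: rrpqpr$pr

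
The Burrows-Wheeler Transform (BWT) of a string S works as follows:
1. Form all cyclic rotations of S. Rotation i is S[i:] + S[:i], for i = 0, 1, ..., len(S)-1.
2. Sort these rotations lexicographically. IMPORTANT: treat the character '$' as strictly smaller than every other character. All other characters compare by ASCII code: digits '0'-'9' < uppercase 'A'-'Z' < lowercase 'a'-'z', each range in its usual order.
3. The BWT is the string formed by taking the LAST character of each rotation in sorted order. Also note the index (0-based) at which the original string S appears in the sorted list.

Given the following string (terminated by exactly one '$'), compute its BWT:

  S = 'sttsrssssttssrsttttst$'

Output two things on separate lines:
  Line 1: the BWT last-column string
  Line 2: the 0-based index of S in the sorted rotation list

All 22 rotations (rotation i = S[i:]+S[:i]):
  rot[0] = sttsrssssttssrsttttst$
  rot[1] = ttsrssssttssrsttttst$s
  rot[2] = tsrssssttssrsttttst$st
  rot[3] = srssssttssrsttttst$stt
  rot[4] = rssssttssrsttttst$stts
  rot[5] = ssssttssrsttttst$sttsr
  rot[6] = sssttssrsttttst$sttsrs
  rot[7] = ssttssrsttttst$sttsrss
  rot[8] = sttssrsttttst$sttsrsss
  rot[9] = ttssrsttttst$sttsrssss
  rot[10] = tssrsttttst$sttsrsssst
  rot[11] = ssrsttttst$sttsrsssstt
  rot[12] = srsttttst$sttsrsssstts
  rot[13] = rsttttst$sttsrssssttss
  rot[14] = sttttst$sttsrssssttssr
  rot[15] = ttttst$sttsrssssttssrs
  rot[16] = tttst$sttsrssssttssrst
  rot[17] = ttst$sttsrssssttssrstt
  rot[18] = tst$sttsrssssttssrsttt
  rot[19] = st$sttsrssssttssrstttt
  rot[20] = t$sttsrssssttssrstttts
  rot[21] = $sttsrssssttssrsttttst
Sorted (with $ < everything):
  sorted[0] = $sttsrssssttssrsttttst  (last char: 't')
  sorted[1] = rssssttssrsttttst$stts  (last char: 's')
  sorted[2] = rsttttst$sttsrssssttss  (last char: 's')
  sorted[3] = srssssttssrsttttst$stt  (last char: 't')
  sorted[4] = srsttttst$sttsrsssstts  (last char: 's')
  sorted[5] = ssrsttttst$sttsrsssstt  (last char: 't')
  sorted[6] = ssssttssrsttttst$sttsr  (last char: 'r')
  sorted[7] = sssttssrsttttst$sttsrs  (last char: 's')
  sorted[8] = ssttssrsttttst$sttsrss  (last char: 's')
  sorted[9] = st$sttsrssssttssrstttt  (last char: 't')
  sorted[10] = sttsrssssttssrsttttst$  (last char: '$')
  sorted[11] = sttssrsttttst$sttsrsss  (last char: 's')
  sorted[12] = sttttst$sttsrssssttssr  (last char: 'r')
  sorted[13] = t$sttsrssssttssrstttts  (last char: 's')
  sorted[14] = tsrssssttssrsttttst$st  (last char: 't')
  sorted[15] = tssrsttttst$sttsrsssst  (last char: 't')
  sorted[16] = tst$sttsrssssttssrsttt  (last char: 't')
  sorted[17] = ttsrssssttssrsttttst$s  (last char: 's')
  sorted[18] = ttssrsttttst$sttsrssss  (last char: 's')
  sorted[19] = ttst$sttsrssssttssrstt  (last char: 't')
  sorted[20] = tttst$sttsrssssttssrst  (last char: 't')
  sorted[21] = ttttst$sttsrssssttssrs  (last char: 's')
Last column: tsststrsst$srstttsstts
Original string S is at sorted index 10

Answer: tsststrsst$srstttsstts
10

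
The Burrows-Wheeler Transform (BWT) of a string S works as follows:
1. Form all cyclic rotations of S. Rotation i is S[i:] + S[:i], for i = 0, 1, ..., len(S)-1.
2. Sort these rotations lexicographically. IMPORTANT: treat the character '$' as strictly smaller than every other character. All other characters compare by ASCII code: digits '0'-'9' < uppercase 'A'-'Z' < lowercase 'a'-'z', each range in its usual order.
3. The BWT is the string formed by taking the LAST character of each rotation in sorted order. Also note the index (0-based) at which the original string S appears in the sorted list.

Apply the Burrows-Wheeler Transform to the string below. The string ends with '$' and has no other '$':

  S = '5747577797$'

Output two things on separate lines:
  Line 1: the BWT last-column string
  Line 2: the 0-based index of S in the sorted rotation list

All 11 rotations (rotation i = S[i:]+S[:i]):
  rot[0] = 5747577797$
  rot[1] = 747577797$5
  rot[2] = 47577797$57
  rot[3] = 7577797$574
  rot[4] = 577797$5747
  rot[5] = 77797$57475
  rot[6] = 7797$574757
  rot[7] = 797$5747577
  rot[8] = 97$57475777
  rot[9] = 7$574757779
  rot[10] = $5747577797
Sorted (with $ < everything):
  sorted[0] = $5747577797  (last char: '7')
  sorted[1] = 47577797$57  (last char: '7')
  sorted[2] = 5747577797$  (last char: '$')
  sorted[3] = 577797$5747  (last char: '7')
  sorted[4] = 7$574757779  (last char: '9')
  sorted[5] = 747577797$5  (last char: '5')
  sorted[6] = 7577797$574  (last char: '4')
  sorted[7] = 77797$57475  (last char: '5')
  sorted[8] = 7797$574757  (last char: '7')
  sorted[9] = 797$5747577  (last char: '7')
  sorted[10] = 97$57475777  (last char: '7')
Last column: 77$79545777
Original string S is at sorted index 2

Answer: 77$79545777
2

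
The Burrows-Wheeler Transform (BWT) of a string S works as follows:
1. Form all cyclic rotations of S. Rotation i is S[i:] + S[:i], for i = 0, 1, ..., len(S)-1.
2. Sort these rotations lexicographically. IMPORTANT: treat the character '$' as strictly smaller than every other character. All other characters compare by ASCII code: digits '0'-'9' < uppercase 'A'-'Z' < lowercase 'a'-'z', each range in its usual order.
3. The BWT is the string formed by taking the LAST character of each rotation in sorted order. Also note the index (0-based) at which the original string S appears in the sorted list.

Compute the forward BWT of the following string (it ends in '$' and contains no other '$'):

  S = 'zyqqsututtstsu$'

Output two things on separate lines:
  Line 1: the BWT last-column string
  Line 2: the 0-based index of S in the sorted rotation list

All 15 rotations (rotation i = S[i:]+S[:i]):
  rot[0] = zyqqsututtstsu$
  rot[1] = yqqsututtstsu$z
  rot[2] = qqsututtstsu$zy
  rot[3] = qsututtstsu$zyq
  rot[4] = sututtstsu$zyqq
  rot[5] = ututtstsu$zyqqs
  rot[6] = tuttstsu$zyqqsu
  rot[7] = uttstsu$zyqqsut
  rot[8] = ttstsu$zyqqsutu
  rot[9] = tstsu$zyqqsutut
  rot[10] = stsu$zyqqsututt
  rot[11] = tsu$zyqqsututts
  rot[12] = su$zyqqsututtst
  rot[13] = u$zyqqsututtsts
  rot[14] = $zyqqsututtstsu
Sorted (with $ < everything):
  sorted[0] = $zyqqsututtstsu  (last char: 'u')
  sorted[1] = qqsututtstsu$zy  (last char: 'y')
  sorted[2] = qsututtstsu$zyq  (last char: 'q')
  sorted[3] = stsu$zyqqsututt  (last char: 't')
  sorted[4] = su$zyqqsututtst  (last char: 't')
  sorted[5] = sututtstsu$zyqq  (last char: 'q')
  sorted[6] = tstsu$zyqqsutut  (last char: 't')
  sorted[7] = tsu$zyqqsututts  (last char: 's')
  sorted[8] = ttstsu$zyqqsutu  (last char: 'u')
  sorted[9] = tuttstsu$zyqqsu  (last char: 'u')
  sorted[10] = u$zyqqsututtsts  (last char: 's')
  sorted[11] = uttstsu$zyqqsut  (last char: 't')
  sorted[12] = ututtstsu$zyqqs  (last char: 's')
  sorted[13] = yqqsututtstsu$z  (last char: 'z')
  sorted[14] = zyqqsututtstsu$  (last char: '$')
Last column: uyqttqtsuustsz$
Original string S is at sorted index 14

Answer: uyqttqtsuustsz$
14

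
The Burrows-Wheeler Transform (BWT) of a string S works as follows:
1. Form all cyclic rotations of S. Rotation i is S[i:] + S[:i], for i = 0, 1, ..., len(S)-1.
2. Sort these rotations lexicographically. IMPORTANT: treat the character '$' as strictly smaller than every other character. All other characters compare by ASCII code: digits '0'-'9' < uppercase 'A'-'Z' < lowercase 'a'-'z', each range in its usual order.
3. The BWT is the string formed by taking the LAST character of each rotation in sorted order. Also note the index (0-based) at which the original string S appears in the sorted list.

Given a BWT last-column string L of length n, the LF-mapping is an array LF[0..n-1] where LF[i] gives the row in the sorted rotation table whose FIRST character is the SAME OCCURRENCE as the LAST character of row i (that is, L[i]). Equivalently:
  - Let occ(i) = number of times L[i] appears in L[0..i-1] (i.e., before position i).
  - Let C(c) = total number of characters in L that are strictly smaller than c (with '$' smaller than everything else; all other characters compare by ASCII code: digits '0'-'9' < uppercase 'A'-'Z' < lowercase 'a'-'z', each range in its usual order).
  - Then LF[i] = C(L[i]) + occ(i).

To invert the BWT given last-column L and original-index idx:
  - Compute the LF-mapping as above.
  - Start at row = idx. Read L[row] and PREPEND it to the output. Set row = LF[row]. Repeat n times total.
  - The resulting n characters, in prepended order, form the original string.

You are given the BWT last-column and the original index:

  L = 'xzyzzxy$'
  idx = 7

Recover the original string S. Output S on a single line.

Answer: zyzyxzx$

Derivation:
LF mapping: 1 5 3 6 7 2 4 0
Walk LF starting at row 7, prepending L[row]:
  step 1: row=7, L[7]='$', prepend. Next row=LF[7]=0
  step 2: row=0, L[0]='x', prepend. Next row=LF[0]=1
  step 3: row=1, L[1]='z', prepend. Next row=LF[1]=5
  step 4: row=5, L[5]='x', prepend. Next row=LF[5]=2
  step 5: row=2, L[2]='y', prepend. Next row=LF[2]=3
  step 6: row=3, L[3]='z', prepend. Next row=LF[3]=6
  step 7: row=6, L[6]='y', prepend. Next row=LF[6]=4
  step 8: row=4, L[4]='z', prepend. Next row=LF[4]=7
Reversed output: zyzyxzx$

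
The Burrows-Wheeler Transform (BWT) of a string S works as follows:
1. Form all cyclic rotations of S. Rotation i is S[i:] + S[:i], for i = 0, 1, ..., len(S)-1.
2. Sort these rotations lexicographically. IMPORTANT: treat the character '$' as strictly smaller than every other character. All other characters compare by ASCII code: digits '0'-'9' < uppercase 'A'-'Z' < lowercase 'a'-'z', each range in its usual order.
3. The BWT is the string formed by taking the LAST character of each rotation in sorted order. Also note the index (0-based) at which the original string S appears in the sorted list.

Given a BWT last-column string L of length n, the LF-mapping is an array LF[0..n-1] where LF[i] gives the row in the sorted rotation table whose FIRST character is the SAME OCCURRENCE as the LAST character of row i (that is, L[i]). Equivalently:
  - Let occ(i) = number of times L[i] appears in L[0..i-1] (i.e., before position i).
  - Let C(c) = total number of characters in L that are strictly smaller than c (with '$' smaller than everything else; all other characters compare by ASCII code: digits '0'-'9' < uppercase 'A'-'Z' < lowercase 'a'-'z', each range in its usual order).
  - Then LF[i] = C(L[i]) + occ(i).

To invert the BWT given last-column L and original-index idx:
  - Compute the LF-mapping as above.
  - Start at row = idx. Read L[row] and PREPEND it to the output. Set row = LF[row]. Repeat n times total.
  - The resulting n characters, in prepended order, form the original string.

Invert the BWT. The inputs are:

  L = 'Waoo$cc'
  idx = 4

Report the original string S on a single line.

LF mapping: 1 2 5 6 0 3 4
Walk LF starting at row 4, prepending L[row]:
  step 1: row=4, L[4]='$', prepend. Next row=LF[4]=0
  step 2: row=0, L[0]='W', prepend. Next row=LF[0]=1
  step 3: row=1, L[1]='a', prepend. Next row=LF[1]=2
  step 4: row=2, L[2]='o', prepend. Next row=LF[2]=5
  step 5: row=5, L[5]='c', prepend. Next row=LF[5]=3
  step 6: row=3, L[3]='o', prepend. Next row=LF[3]=6
  step 7: row=6, L[6]='c', prepend. Next row=LF[6]=4
Reversed output: cocoaW$

Answer: cocoaW$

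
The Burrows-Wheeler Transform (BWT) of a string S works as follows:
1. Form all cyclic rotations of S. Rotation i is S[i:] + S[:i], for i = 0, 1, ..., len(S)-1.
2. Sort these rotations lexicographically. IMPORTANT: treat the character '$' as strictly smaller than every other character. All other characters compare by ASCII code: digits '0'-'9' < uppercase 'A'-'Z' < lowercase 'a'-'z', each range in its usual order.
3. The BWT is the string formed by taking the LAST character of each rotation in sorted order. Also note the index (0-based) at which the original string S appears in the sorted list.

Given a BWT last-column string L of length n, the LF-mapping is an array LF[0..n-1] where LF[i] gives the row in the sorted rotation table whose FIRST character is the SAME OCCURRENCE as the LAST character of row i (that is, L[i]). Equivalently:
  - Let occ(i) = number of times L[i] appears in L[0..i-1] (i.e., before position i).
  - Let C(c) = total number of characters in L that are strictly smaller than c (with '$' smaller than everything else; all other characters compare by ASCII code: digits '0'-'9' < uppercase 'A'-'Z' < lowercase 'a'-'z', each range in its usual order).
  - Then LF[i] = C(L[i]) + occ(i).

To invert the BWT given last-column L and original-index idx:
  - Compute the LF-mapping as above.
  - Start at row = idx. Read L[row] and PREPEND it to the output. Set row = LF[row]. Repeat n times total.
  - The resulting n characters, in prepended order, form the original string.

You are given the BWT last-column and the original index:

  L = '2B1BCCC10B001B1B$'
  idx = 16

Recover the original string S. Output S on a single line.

LF mapping: 8 9 4 10 14 15 16 5 1 11 2 3 6 12 7 13 0
Walk LF starting at row 16, prepending L[row]:
  step 1: row=16, L[16]='$', prepend. Next row=LF[16]=0
  step 2: row=0, L[0]='2', prepend. Next row=LF[0]=8
  step 3: row=8, L[8]='0', prepend. Next row=LF[8]=1
  step 4: row=1, L[1]='B', prepend. Next row=LF[1]=9
  step 5: row=9, L[9]='B', prepend. Next row=LF[9]=11
  step 6: row=11, L[11]='0', prepend. Next row=LF[11]=3
  step 7: row=3, L[3]='B', prepend. Next row=LF[3]=10
  step 8: row=10, L[10]='0', prepend. Next row=LF[10]=2
  step 9: row=2, L[2]='1', prepend. Next row=LF[2]=4
  step 10: row=4, L[4]='C', prepend. Next row=LF[4]=14
  step 11: row=14, L[14]='1', prepend. Next row=LF[14]=7
  step 12: row=7, L[7]='1', prepend. Next row=LF[7]=5
  step 13: row=5, L[5]='C', prepend. Next row=LF[5]=15
  step 14: row=15, L[15]='B', prepend. Next row=LF[15]=13
  step 15: row=13, L[13]='B', prepend. Next row=LF[13]=12
  step 16: row=12, L[12]='1', prepend. Next row=LF[12]=6
  step 17: row=6, L[6]='C', prepend. Next row=LF[6]=16
Reversed output: C1BBC11C10B0BB02$

Answer: C1BBC11C10B0BB02$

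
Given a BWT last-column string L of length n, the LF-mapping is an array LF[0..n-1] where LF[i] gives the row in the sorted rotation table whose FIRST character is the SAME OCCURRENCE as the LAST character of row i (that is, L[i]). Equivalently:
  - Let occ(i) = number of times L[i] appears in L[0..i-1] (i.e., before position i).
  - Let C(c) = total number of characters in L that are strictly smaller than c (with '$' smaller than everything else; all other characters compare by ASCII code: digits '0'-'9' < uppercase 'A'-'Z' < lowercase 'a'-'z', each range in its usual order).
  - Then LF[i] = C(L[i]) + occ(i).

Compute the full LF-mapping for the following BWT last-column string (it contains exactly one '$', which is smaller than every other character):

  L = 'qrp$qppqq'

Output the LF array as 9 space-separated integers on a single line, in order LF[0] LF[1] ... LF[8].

Answer: 4 8 1 0 5 2 3 6 7

Derivation:
Char counts: '$':1, 'p':3, 'q':4, 'r':1
C (first-col start): C('$')=0, C('p')=1, C('q')=4, C('r')=8
L[0]='q': occ=0, LF[0]=C('q')+0=4+0=4
L[1]='r': occ=0, LF[1]=C('r')+0=8+0=8
L[2]='p': occ=0, LF[2]=C('p')+0=1+0=1
L[3]='$': occ=0, LF[3]=C('$')+0=0+0=0
L[4]='q': occ=1, LF[4]=C('q')+1=4+1=5
L[5]='p': occ=1, LF[5]=C('p')+1=1+1=2
L[6]='p': occ=2, LF[6]=C('p')+2=1+2=3
L[7]='q': occ=2, LF[7]=C('q')+2=4+2=6
L[8]='q': occ=3, LF[8]=C('q')+3=4+3=7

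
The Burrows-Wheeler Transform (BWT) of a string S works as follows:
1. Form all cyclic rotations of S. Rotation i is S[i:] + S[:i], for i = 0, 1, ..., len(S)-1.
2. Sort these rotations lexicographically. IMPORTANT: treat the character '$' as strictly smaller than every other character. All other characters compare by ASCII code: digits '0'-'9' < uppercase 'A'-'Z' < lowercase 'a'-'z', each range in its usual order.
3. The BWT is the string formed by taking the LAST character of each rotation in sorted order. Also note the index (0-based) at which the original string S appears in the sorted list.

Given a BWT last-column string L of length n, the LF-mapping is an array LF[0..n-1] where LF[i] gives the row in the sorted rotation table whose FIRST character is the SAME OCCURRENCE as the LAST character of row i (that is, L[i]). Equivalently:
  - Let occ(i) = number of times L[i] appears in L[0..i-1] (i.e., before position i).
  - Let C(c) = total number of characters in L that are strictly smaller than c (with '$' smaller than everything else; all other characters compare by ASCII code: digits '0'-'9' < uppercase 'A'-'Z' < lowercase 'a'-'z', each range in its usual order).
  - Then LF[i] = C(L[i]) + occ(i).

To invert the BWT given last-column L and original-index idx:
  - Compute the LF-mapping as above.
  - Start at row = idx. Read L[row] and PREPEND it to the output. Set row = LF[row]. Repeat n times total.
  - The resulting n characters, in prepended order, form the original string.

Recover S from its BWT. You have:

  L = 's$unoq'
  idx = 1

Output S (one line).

Answer: nquos$

Derivation:
LF mapping: 4 0 5 1 2 3
Walk LF starting at row 1, prepending L[row]:
  step 1: row=1, L[1]='$', prepend. Next row=LF[1]=0
  step 2: row=0, L[0]='s', prepend. Next row=LF[0]=4
  step 3: row=4, L[4]='o', prepend. Next row=LF[4]=2
  step 4: row=2, L[2]='u', prepend. Next row=LF[2]=5
  step 5: row=5, L[5]='q', prepend. Next row=LF[5]=3
  step 6: row=3, L[3]='n', prepend. Next row=LF[3]=1
Reversed output: nquos$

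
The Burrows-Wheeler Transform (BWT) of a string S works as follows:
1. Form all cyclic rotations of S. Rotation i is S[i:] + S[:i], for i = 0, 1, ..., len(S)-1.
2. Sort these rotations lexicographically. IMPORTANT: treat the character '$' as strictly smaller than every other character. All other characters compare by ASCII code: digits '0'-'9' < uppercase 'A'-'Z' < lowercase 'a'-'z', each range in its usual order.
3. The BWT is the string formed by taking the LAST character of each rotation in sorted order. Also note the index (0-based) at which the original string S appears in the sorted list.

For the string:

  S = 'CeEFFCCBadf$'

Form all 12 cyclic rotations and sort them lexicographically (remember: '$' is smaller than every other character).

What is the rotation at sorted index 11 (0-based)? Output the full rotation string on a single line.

Answer: f$CeEFFCCBad

Derivation:
All 12 rotations (rotation i = S[i:]+S[:i]):
  rot[0] = CeEFFCCBadf$
  rot[1] = eEFFCCBadf$C
  rot[2] = EFFCCBadf$Ce
  rot[3] = FFCCBadf$CeE
  rot[4] = FCCBadf$CeEF
  rot[5] = CCBadf$CeEFF
  rot[6] = CBadf$CeEFFC
  rot[7] = Badf$CeEFFCC
  rot[8] = adf$CeEFFCCB
  rot[9] = df$CeEFFCCBa
  rot[10] = f$CeEFFCCBad
  rot[11] = $CeEFFCCBadf
Sorted (with $ < everything):
  sorted[0] = $CeEFFCCBadf
  sorted[1] = Badf$CeEFFCC
  sorted[2] = CBadf$CeEFFC
  sorted[3] = CCBadf$CeEFF
  sorted[4] = CeEFFCCBadf$
  sorted[5] = EFFCCBadf$Ce
  sorted[6] = FCCBadf$CeEF
  sorted[7] = FFCCBadf$CeE
  sorted[8] = adf$CeEFFCCB
  sorted[9] = df$CeEFFCCBa
  sorted[10] = eEFFCCBadf$C
  sorted[11] = f$CeEFFCCBad
sorted[11] = f$CeEFFCCBad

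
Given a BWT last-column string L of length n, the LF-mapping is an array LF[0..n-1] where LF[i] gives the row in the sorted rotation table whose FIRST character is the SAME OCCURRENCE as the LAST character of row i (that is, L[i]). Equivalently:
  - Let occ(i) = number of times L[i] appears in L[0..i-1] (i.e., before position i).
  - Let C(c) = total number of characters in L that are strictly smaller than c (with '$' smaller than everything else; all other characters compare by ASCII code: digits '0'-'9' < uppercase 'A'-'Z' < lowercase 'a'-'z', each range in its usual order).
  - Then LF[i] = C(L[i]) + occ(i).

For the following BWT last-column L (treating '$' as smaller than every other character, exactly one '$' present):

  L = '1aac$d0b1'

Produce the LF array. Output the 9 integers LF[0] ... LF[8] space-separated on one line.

Answer: 2 4 5 7 0 8 1 6 3

Derivation:
Char counts: '$':1, '0':1, '1':2, 'a':2, 'b':1, 'c':1, 'd':1
C (first-col start): C('$')=0, C('0')=1, C('1')=2, C('a')=4, C('b')=6, C('c')=7, C('d')=8
L[0]='1': occ=0, LF[0]=C('1')+0=2+0=2
L[1]='a': occ=0, LF[1]=C('a')+0=4+0=4
L[2]='a': occ=1, LF[2]=C('a')+1=4+1=5
L[3]='c': occ=0, LF[3]=C('c')+0=7+0=7
L[4]='$': occ=0, LF[4]=C('$')+0=0+0=0
L[5]='d': occ=0, LF[5]=C('d')+0=8+0=8
L[6]='0': occ=0, LF[6]=C('0')+0=1+0=1
L[7]='b': occ=0, LF[7]=C('b')+0=6+0=6
L[8]='1': occ=1, LF[8]=C('1')+1=2+1=3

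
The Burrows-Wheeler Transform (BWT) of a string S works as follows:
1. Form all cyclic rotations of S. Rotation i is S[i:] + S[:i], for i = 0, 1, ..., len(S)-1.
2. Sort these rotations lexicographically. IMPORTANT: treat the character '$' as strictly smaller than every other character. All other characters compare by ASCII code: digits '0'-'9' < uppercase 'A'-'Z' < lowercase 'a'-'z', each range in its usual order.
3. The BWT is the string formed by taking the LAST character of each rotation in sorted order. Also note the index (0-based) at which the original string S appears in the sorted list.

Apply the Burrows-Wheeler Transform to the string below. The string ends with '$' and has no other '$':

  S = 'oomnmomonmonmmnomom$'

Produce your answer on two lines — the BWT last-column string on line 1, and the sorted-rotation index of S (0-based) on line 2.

All 20 rotations (rotation i = S[i:]+S[:i]):
  rot[0] = oomnmomonmonmmnomom$
  rot[1] = omnmomonmonmmnomom$o
  rot[2] = mnmomonmonmmnomom$oo
  rot[3] = nmomonmonmmnomom$oom
  rot[4] = momonmonmmnomom$oomn
  rot[5] = omonmonmmnomom$oomnm
  rot[6] = monmonmmnomom$oomnmo
  rot[7] = onmonmmnomom$oomnmom
  rot[8] = nmonmmnomom$oomnmomo
  rot[9] = monmmnomom$oomnmomon
  rot[10] = onmmnomom$oomnmomonm
  rot[11] = nmmnomom$oomnmomonmo
  rot[12] = mmnomom$oomnmomonmon
  rot[13] = mnomom$oomnmomonmonm
  rot[14] = nomom$oomnmomonmonmm
  rot[15] = omom$oomnmomonmonmmn
  rot[16] = mom$oomnmomonmonmmno
  rot[17] = om$oomnmomonmonmmnom
  rot[18] = m$oomnmomonmonmmnomo
  rot[19] = $oomnmomonmonmmnomom
Sorted (with $ < everything):
  sorted[0] = $oomnmomonmonmmnomom  (last char: 'm')
  sorted[1] = m$oomnmomonmonmmnomo  (last char: 'o')
  sorted[2] = mmnomom$oomnmomonmon  (last char: 'n')
  sorted[3] = mnmomonmonmmnomom$oo  (last char: 'o')
  sorted[4] = mnomom$oomnmomonmonm  (last char: 'm')
  sorted[5] = mom$oomnmomonmonmmno  (last char: 'o')
  sorted[6] = momonmonmmnomom$oomn  (last char: 'n')
  sorted[7] = monmmnomom$oomnmomon  (last char: 'n')
  sorted[8] = monmonmmnomom$oomnmo  (last char: 'o')
  sorted[9] = nmmnomom$oomnmomonmo  (last char: 'o')
  sorted[10] = nmomonmonmmnomom$oom  (last char: 'm')
  sorted[11] = nmonmmnomom$oomnmomo  (last char: 'o')
  sorted[12] = nomom$oomnmomonmonmm  (last char: 'm')
  sorted[13] = om$oomnmomonmonmmnom  (last char: 'm')
  sorted[14] = omnmomonmonmmnomom$o  (last char: 'o')
  sorted[15] = omom$oomnmomonmonmmn  (last char: 'n')
  sorted[16] = omonmonmmnomom$oomnm  (last char: 'm')
  sorted[17] = onmmnomom$oomnmomonm  (last char: 'm')
  sorted[18] = onmonmmnomom$oomnmom  (last char: 'm')
  sorted[19] = oomnmomonmonmmnomom$  (last char: '$')
Last column: monomonnoomommonmmm$
Original string S is at sorted index 19

Answer: monomonnoomommonmmm$
19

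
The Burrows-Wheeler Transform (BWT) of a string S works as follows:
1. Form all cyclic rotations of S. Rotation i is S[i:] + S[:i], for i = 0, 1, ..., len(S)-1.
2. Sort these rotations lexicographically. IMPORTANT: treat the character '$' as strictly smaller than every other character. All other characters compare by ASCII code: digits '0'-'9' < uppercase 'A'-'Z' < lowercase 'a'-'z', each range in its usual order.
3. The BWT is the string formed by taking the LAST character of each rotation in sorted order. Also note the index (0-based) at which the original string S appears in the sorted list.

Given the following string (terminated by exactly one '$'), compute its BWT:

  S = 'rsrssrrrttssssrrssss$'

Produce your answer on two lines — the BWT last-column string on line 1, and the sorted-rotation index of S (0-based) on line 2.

All 21 rotations (rotation i = S[i:]+S[:i]):
  rot[0] = rsrssrrrttssssrrssss$
  rot[1] = srssrrrttssssrrssss$r
  rot[2] = rssrrrttssssrrssss$rs
  rot[3] = ssrrrttssssrrssss$rsr
  rot[4] = srrrttssssrrssss$rsrs
  rot[5] = rrrttssssrrssss$rsrss
  rot[6] = rrttssssrrssss$rsrssr
  rot[7] = rttssssrrssss$rsrssrr
  rot[8] = ttssssrrssss$rsrssrrr
  rot[9] = tssssrrssss$rsrssrrrt
  rot[10] = ssssrrssss$rsrssrrrtt
  rot[11] = sssrrssss$rsrssrrrtts
  rot[12] = ssrrssss$rsrssrrrttss
  rot[13] = srrssss$rsrssrrrttsss
  rot[14] = rrssss$rsrssrrrttssss
  rot[15] = rssss$rsrssrrrttssssr
  rot[16] = ssss$rsrssrrrttssssrr
  rot[17] = sss$rsrssrrrttssssrrs
  rot[18] = ss$rsrssrrrttssssrrss
  rot[19] = s$rsrssrrrttssssrrsss
  rot[20] = $rsrssrrrttssssrrssss
Sorted (with $ < everything):
  sorted[0] = $rsrssrrrttssssrrssss  (last char: 's')
  sorted[1] = rrrttssssrrssss$rsrss  (last char: 's')
  sorted[2] = rrssss$rsrssrrrttssss  (last char: 's')
  sorted[3] = rrttssssrrssss$rsrssr  (last char: 'r')
  sorted[4] = rsrssrrrttssssrrssss$  (last char: '$')
  sorted[5] = rssrrrttssssrrssss$rs  (last char: 's')
  sorted[6] = rssss$rsrssrrrttssssr  (last char: 'r')
  sorted[7] = rttssssrrssss$rsrssrr  (last char: 'r')
  sorted[8] = s$rsrssrrrttssssrrsss  (last char: 's')
  sorted[9] = srrrttssssrrssss$rsrs  (last char: 's')
  sorted[10] = srrssss$rsrssrrrttsss  (last char: 's')
  sorted[11] = srssrrrttssssrrssss$r  (last char: 'r')
  sorted[12] = ss$rsrssrrrttssssrrss  (last char: 's')
  sorted[13] = ssrrrttssssrrssss$rsr  (last char: 'r')
  sorted[14] = ssrrssss$rsrssrrrttss  (last char: 's')
  sorted[15] = sss$rsrssrrrttssssrrs  (last char: 's')
  sorted[16] = sssrrssss$rsrssrrrtts  (last char: 's')
  sorted[17] = ssss$rsrssrrrttssssrr  (last char: 'r')
  sorted[18] = ssssrrssss$rsrssrrrtt  (last char: 't')
  sorted[19] = tssssrrssss$rsrssrrrt  (last char: 't')
  sorted[20] = ttssssrrssss$rsrssrrr  (last char: 'r')
Last column: sssr$srrsssrsrsssrttr
Original string S is at sorted index 4

Answer: sssr$srrsssrsrsssrttr
4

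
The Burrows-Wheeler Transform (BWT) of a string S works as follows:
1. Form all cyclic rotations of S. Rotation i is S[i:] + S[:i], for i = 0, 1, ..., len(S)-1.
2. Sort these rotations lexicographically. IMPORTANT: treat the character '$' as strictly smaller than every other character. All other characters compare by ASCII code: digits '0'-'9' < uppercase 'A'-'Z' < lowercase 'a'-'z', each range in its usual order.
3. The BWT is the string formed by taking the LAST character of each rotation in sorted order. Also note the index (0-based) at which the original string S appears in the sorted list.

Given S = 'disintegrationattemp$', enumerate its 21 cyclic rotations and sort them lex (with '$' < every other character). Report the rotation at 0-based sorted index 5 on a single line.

Answer: emp$disintegrationatt

Derivation:
All 21 rotations (rotation i = S[i:]+S[:i]):
  rot[0] = disintegrationattemp$
  rot[1] = isintegrationattemp$d
  rot[2] = sintegrationattemp$di
  rot[3] = integrationattemp$dis
  rot[4] = ntegrationattemp$disi
  rot[5] = tegrationattemp$disin
  rot[6] = egrationattemp$disint
  rot[7] = grationattemp$disinte
  rot[8] = rationattemp$disinteg
  rot[9] = ationattemp$disintegr
  rot[10] = tionattemp$disintegra
  rot[11] = ionattemp$disintegrat
  rot[12] = onattemp$disintegrati
  rot[13] = nattemp$disintegratio
  rot[14] = attemp$disintegration
  rot[15] = ttemp$disintegrationa
  rot[16] = temp$disintegrationat
  rot[17] = emp$disintegrationatt
  rot[18] = mp$disintegrationatte
  rot[19] = p$disintegrationattem
  rot[20] = $disintegrationattemp
Sorted (with $ < everything):
  sorted[0] = $disintegrationattemp
  sorted[1] = ationattemp$disintegr
  sorted[2] = attemp$disintegration
  sorted[3] = disintegrationattemp$
  sorted[4] = egrationattemp$disint
  sorted[5] = emp$disintegrationatt
  sorted[6] = grationattemp$disinte
  sorted[7] = integrationattemp$dis
  sorted[8] = ionattemp$disintegrat
  sorted[9] = isintegrationattemp$d
  sorted[10] = mp$disintegrationatte
  sorted[11] = nattemp$disintegratio
  sorted[12] = ntegrationattemp$disi
  sorted[13] = onattemp$disintegrati
  sorted[14] = p$disintegrationattem
  sorted[15] = rationattemp$disinteg
  sorted[16] = sintegrationattemp$di
  sorted[17] = tegrationattemp$disin
  sorted[18] = temp$disintegrationat
  sorted[19] = tionattemp$disintegra
  sorted[20] = ttemp$disintegrationa
sorted[5] = emp$disintegrationatt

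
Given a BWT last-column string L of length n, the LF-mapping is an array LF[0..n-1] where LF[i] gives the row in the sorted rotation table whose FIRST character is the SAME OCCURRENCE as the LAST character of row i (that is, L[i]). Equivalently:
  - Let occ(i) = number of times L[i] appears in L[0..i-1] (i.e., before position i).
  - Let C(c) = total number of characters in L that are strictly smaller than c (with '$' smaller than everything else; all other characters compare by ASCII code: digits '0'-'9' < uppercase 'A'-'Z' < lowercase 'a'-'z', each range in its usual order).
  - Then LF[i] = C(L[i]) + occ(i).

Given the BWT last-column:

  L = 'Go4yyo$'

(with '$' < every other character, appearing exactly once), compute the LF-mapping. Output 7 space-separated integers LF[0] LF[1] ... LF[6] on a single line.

Answer: 2 3 1 5 6 4 0

Derivation:
Char counts: '$':1, '4':1, 'G':1, 'o':2, 'y':2
C (first-col start): C('$')=0, C('4')=1, C('G')=2, C('o')=3, C('y')=5
L[0]='G': occ=0, LF[0]=C('G')+0=2+0=2
L[1]='o': occ=0, LF[1]=C('o')+0=3+0=3
L[2]='4': occ=0, LF[2]=C('4')+0=1+0=1
L[3]='y': occ=0, LF[3]=C('y')+0=5+0=5
L[4]='y': occ=1, LF[4]=C('y')+1=5+1=6
L[5]='o': occ=1, LF[5]=C('o')+1=3+1=4
L[6]='$': occ=0, LF[6]=C('$')+0=0+0=0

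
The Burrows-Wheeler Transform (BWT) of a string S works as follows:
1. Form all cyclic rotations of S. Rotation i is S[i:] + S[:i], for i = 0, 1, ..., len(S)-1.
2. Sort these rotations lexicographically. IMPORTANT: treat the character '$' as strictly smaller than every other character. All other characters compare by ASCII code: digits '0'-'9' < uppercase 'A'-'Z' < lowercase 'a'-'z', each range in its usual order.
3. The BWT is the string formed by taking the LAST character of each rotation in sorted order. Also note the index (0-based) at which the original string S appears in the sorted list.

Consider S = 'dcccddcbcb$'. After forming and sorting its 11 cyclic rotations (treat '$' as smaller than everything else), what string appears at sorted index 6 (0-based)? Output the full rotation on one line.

All 11 rotations (rotation i = S[i:]+S[:i]):
  rot[0] = dcccddcbcb$
  rot[1] = cccddcbcb$d
  rot[2] = ccddcbcb$dc
  rot[3] = cddcbcb$dcc
  rot[4] = ddcbcb$dccc
  rot[5] = dcbcb$dcccd
  rot[6] = cbcb$dcccdd
  rot[7] = bcb$dcccddc
  rot[8] = cb$dcccddcb
  rot[9] = b$dcccddcbc
  rot[10] = $dcccddcbcb
Sorted (with $ < everything):
  sorted[0] = $dcccddcbcb
  sorted[1] = b$dcccddcbc
  sorted[2] = bcb$dcccddc
  sorted[3] = cb$dcccddcb
  sorted[4] = cbcb$dcccdd
  sorted[5] = cccddcbcb$d
  sorted[6] = ccddcbcb$dc
  sorted[7] = cddcbcb$dcc
  sorted[8] = dcbcb$dcccd
  sorted[9] = dcccddcbcb$
  sorted[10] = ddcbcb$dccc
sorted[6] = ccddcbcb$dc

Answer: ccddcbcb$dc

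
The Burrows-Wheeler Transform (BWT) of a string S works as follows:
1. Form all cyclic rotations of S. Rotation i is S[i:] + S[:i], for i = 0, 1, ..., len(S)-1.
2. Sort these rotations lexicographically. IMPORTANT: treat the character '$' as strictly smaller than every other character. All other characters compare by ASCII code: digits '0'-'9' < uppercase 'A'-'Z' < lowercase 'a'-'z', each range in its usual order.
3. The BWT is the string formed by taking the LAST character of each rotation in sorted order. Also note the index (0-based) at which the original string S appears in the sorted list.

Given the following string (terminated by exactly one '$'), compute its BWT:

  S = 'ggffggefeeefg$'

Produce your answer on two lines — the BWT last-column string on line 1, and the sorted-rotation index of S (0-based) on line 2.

Answer: gfegeegeffggf$
13

Derivation:
All 14 rotations (rotation i = S[i:]+S[:i]):
  rot[0] = ggffggefeeefg$
  rot[1] = gffggefeeefg$g
  rot[2] = ffggefeeefg$gg
  rot[3] = fggefeeefg$ggf
  rot[4] = ggefeeefg$ggff
  rot[5] = gefeeefg$ggffg
  rot[6] = efeeefg$ggffgg
  rot[7] = feeefg$ggffgge
  rot[8] = eeefg$ggffggef
  rot[9] = eefg$ggffggefe
  rot[10] = efg$ggffggefee
  rot[11] = fg$ggffggefeee
  rot[12] = g$ggffggefeeef
  rot[13] = $ggffggefeeefg
Sorted (with $ < everything):
  sorted[0] = $ggffggefeeefg  (last char: 'g')
  sorted[1] = eeefg$ggffggef  (last char: 'f')
  sorted[2] = eefg$ggffggefe  (last char: 'e')
  sorted[3] = efeeefg$ggffgg  (last char: 'g')
  sorted[4] = efg$ggffggefee  (last char: 'e')
  sorted[5] = feeefg$ggffgge  (last char: 'e')
  sorted[6] = ffggefeeefg$gg  (last char: 'g')
  sorted[7] = fg$ggffggefeee  (last char: 'e')
  sorted[8] = fggefeeefg$ggf  (last char: 'f')
  sorted[9] = g$ggffggefeeef  (last char: 'f')
  sorted[10] = gefeeefg$ggffg  (last char: 'g')
  sorted[11] = gffggefeeefg$g  (last char: 'g')
  sorted[12] = ggefeeefg$ggff  (last char: 'f')
  sorted[13] = ggffggefeeefg$  (last char: '$')
Last column: gfegeegeffggf$
Original string S is at sorted index 13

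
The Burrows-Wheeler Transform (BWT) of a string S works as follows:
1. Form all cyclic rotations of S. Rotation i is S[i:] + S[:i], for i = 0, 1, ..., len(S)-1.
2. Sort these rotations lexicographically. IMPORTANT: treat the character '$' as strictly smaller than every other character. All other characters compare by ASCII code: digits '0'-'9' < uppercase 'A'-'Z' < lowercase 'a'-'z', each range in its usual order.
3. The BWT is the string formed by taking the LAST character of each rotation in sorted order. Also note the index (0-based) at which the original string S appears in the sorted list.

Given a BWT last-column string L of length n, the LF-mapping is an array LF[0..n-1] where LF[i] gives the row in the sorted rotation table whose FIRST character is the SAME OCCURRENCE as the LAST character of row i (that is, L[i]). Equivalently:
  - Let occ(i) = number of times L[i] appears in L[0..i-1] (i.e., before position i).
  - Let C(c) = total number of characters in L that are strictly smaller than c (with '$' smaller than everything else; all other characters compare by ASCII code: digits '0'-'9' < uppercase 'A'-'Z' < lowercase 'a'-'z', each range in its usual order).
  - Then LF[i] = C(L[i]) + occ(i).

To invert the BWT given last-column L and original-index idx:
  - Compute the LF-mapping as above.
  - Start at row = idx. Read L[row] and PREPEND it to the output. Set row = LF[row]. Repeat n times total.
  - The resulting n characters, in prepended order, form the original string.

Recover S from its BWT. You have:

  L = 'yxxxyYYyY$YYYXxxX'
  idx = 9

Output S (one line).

LF mapping: 14 9 10 11 15 3 4 16 5 0 6 7 8 1 12 13 2
Walk LF starting at row 9, prepending L[row]:
  step 1: row=9, L[9]='$', prepend. Next row=LF[9]=0
  step 2: row=0, L[0]='y', prepend. Next row=LF[0]=14
  step 3: row=14, L[14]='x', prepend. Next row=LF[14]=12
  step 4: row=12, L[12]='Y', prepend. Next row=LF[12]=8
  step 5: row=8, L[8]='Y', prepend. Next row=LF[8]=5
  step 6: row=5, L[5]='Y', prepend. Next row=LF[5]=3
  step 7: row=3, L[3]='x', prepend. Next row=LF[3]=11
  step 8: row=11, L[11]='Y', prepend. Next row=LF[11]=7
  step 9: row=7, L[7]='y', prepend. Next row=LF[7]=16
  step 10: row=16, L[16]='X', prepend. Next row=LF[16]=2
  step 11: row=2, L[2]='x', prepend. Next row=LF[2]=10
  step 12: row=10, L[10]='Y', prepend. Next row=LF[10]=6
  step 13: row=6, L[6]='Y', prepend. Next row=LF[6]=4
  step 14: row=4, L[4]='y', prepend. Next row=LF[4]=15
  step 15: row=15, L[15]='x', prepend. Next row=LF[15]=13
  step 16: row=13, L[13]='X', prepend. Next row=LF[13]=1
  step 17: row=1, L[1]='x', prepend. Next row=LF[1]=9
Reversed output: xXxyYYxXyYxYYYxy$

Answer: xXxyYYxXyYxYYYxy$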